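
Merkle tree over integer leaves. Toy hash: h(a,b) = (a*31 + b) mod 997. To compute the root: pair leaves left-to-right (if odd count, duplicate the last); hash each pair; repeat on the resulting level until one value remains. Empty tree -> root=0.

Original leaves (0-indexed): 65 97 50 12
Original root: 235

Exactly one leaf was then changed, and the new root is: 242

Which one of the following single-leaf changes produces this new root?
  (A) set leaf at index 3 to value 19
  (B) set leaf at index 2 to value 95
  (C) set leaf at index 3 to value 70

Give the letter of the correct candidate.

Original leaves: [65, 97, 50, 12]
Target new root: 242
Try each candidate change and compute the resulting root:
Candidate A: set leaf[3] = 19 -> leaves = [65, 97, 50, 19]
  L0: [65, 97, 50, 19]
  L1: h(65,97)=(65*31+97)%997=118 h(50,19)=(50*31+19)%997=572 -> [118, 572]
  L2: h(118,572)=(118*31+572)%997=242 -> [242]
  root = 242 == target 242  ** MATCH **
Candidate B: set leaf[2] = 95 -> leaves = [65, 97, 95, 12]
  L0: [65, 97, 95, 12]
  L1: h(65,97)=(65*31+97)%997=118 h(95,12)=(95*31+12)%997=963 -> [118, 963]
  L2: h(118,963)=(118*31+963)%997=633 -> [633]
  root = 633 != target 242
Candidate C: set leaf[3] = 70 -> leaves = [65, 97, 50, 70]
  L0: [65, 97, 50, 70]
  L1: h(65,97)=(65*31+97)%997=118 h(50,70)=(50*31+70)%997=623 -> [118, 623]
  L2: h(118,623)=(118*31+623)%997=293 -> [293]
  root = 293 != target 242
Candidate A produces the target root.

Answer: A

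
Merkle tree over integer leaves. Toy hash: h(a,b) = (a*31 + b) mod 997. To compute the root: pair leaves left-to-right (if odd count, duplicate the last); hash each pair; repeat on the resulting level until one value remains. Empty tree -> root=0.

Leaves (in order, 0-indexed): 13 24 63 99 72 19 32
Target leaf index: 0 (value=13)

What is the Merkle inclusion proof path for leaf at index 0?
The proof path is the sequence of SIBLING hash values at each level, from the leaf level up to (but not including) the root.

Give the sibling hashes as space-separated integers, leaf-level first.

Answer: 24 58 18

Derivation:
L0 (leaves): [13, 24, 63, 99, 72, 19, 32], target index=0
L1: h(13,24)=(13*31+24)%997=427 [pair 0] h(63,99)=(63*31+99)%997=58 [pair 1] h(72,19)=(72*31+19)%997=257 [pair 2] h(32,32)=(32*31+32)%997=27 [pair 3] -> [427, 58, 257, 27]
  Sibling for proof at L0: 24
L2: h(427,58)=(427*31+58)%997=334 [pair 0] h(257,27)=(257*31+27)%997=18 [pair 1] -> [334, 18]
  Sibling for proof at L1: 58
L3: h(334,18)=(334*31+18)%997=402 [pair 0] -> [402]
  Sibling for proof at L2: 18
Root: 402
Proof path (sibling hashes from leaf to root): [24, 58, 18]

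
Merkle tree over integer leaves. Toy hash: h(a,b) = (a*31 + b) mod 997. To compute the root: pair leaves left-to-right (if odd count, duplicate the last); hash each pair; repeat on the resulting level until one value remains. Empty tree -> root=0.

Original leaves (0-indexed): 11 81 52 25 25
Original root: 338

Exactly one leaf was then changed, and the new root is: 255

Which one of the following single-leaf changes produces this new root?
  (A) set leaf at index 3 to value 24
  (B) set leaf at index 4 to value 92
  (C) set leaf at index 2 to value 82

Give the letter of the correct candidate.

Answer: C

Derivation:
Original leaves: [11, 81, 52, 25, 25]
Target new root: 255
Try each candidate change and compute the resulting root:
Candidate A: set leaf[3] = 24 -> leaves = [11, 81, 52, 24, 25]
  L0: [11, 81, 52, 24, 25]
  L1: h(11,81)=(11*31+81)%997=422 h(52,24)=(52*31+24)%997=639 h(25,25)=(25*31+25)%997=800 -> [422, 639, 800]
  L2: h(422,639)=(422*31+639)%997=760 h(800,800)=(800*31+800)%997=675 -> [760, 675]
  L3: h(760,675)=(760*31+675)%997=307 -> [307]
  root = 307 != target 255
Candidate B: set leaf[4] = 92 -> leaves = [11, 81, 52, 25, 92]
  L0: [11, 81, 52, 25, 92]
  L1: h(11,81)=(11*31+81)%997=422 h(52,25)=(52*31+25)%997=640 h(92,92)=(92*31+92)%997=950 -> [422, 640, 950]
  L2: h(422,640)=(422*31+640)%997=761 h(950,950)=(950*31+950)%997=490 -> [761, 490]
  L3: h(761,490)=(761*31+490)%997=153 -> [153]
  root = 153 != target 255
Candidate C: set leaf[2] = 82 -> leaves = [11, 81, 82, 25, 25]
  L0: [11, 81, 82, 25, 25]
  L1: h(11,81)=(11*31+81)%997=422 h(82,25)=(82*31+25)%997=573 h(25,25)=(25*31+25)%997=800 -> [422, 573, 800]
  L2: h(422,573)=(422*31+573)%997=694 h(800,800)=(800*31+800)%997=675 -> [694, 675]
  L3: h(694,675)=(694*31+675)%997=255 -> [255]
  root = 255 == target 255  ** MATCH **
Candidate C produces the target root.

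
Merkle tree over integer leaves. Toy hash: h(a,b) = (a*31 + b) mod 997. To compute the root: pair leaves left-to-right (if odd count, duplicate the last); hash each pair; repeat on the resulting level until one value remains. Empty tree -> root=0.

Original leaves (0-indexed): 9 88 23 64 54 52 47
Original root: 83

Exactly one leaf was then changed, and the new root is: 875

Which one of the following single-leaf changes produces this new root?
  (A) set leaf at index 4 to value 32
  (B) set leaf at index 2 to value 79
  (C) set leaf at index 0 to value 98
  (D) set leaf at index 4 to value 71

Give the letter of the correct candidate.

Original leaves: [9, 88, 23, 64, 54, 52, 47]
Target new root: 875
Try each candidate change and compute the resulting root:
Candidate A: set leaf[4] = 32 -> leaves = [9, 88, 23, 64, 32, 52, 47]
  L0: [9, 88, 23, 64, 32, 52, 47]
  L1: h(9,88)=(9*31+88)%997=367 h(23,64)=(23*31+64)%997=777 h(32,52)=(32*31+52)%997=47 h(47,47)=(47*31+47)%997=507 -> [367, 777, 47, 507]
  L2: h(367,777)=(367*31+777)%997=190 h(47,507)=(47*31+507)%997=967 -> [190, 967]
  L3: h(190,967)=(190*31+967)%997=875 -> [875]
  root = 875 == target 875  ** MATCH **
Candidate B: set leaf[2] = 79 -> leaves = [9, 88, 79, 64, 54, 52, 47]
  L0: [9, 88, 79, 64, 54, 52, 47]
  L1: h(9,88)=(9*31+88)%997=367 h(79,64)=(79*31+64)%997=519 h(54,52)=(54*31+52)%997=729 h(47,47)=(47*31+47)%997=507 -> [367, 519, 729, 507]
  L2: h(367,519)=(367*31+519)%997=929 h(729,507)=(729*31+507)%997=175 -> [929, 175]
  L3: h(929,175)=(929*31+175)%997=61 -> [61]
  root = 61 != target 875
Candidate C: set leaf[0] = 98 -> leaves = [98, 88, 23, 64, 54, 52, 47]
  L0: [98, 88, 23, 64, 54, 52, 47]
  L1: h(98,88)=(98*31+88)%997=135 h(23,64)=(23*31+64)%997=777 h(54,52)=(54*31+52)%997=729 h(47,47)=(47*31+47)%997=507 -> [135, 777, 729, 507]
  L2: h(135,777)=(135*31+777)%997=974 h(729,507)=(729*31+507)%997=175 -> [974, 175]
  L3: h(974,175)=(974*31+175)%997=459 -> [459]
  root = 459 != target 875
Candidate D: set leaf[4] = 71 -> leaves = [9, 88, 23, 64, 71, 52, 47]
  L0: [9, 88, 23, 64, 71, 52, 47]
  L1: h(9,88)=(9*31+88)%997=367 h(23,64)=(23*31+64)%997=777 h(71,52)=(71*31+52)%997=259 h(47,47)=(47*31+47)%997=507 -> [367, 777, 259, 507]
  L2: h(367,777)=(367*31+777)%997=190 h(259,507)=(259*31+507)%997=560 -> [190, 560]
  L3: h(190,560)=(190*31+560)%997=468 -> [468]
  root = 468 != target 875
Candidate A produces the target root.

Answer: A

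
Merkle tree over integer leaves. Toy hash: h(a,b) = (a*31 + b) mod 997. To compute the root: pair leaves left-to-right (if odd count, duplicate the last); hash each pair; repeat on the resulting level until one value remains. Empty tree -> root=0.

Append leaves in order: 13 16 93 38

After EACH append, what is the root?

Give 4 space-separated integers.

After append 13 (leaves=[13]):
  L0: [13]
  root=13
After append 16 (leaves=[13, 16]):
  L0: [13, 16]
  L1: h(13,16)=(13*31+16)%997=419 -> [419]
  root=419
After append 93 (leaves=[13, 16, 93]):
  L0: [13, 16, 93]
  L1: h(13,16)=(13*31+16)%997=419 h(93,93)=(93*31+93)%997=982 -> [419, 982]
  L2: h(419,982)=(419*31+982)%997=13 -> [13]
  root=13
After append 38 (leaves=[13, 16, 93, 38]):
  L0: [13, 16, 93, 38]
  L1: h(13,16)=(13*31+16)%997=419 h(93,38)=(93*31+38)%997=927 -> [419, 927]
  L2: h(419,927)=(419*31+927)%997=955 -> [955]
  root=955

Answer: 13 419 13 955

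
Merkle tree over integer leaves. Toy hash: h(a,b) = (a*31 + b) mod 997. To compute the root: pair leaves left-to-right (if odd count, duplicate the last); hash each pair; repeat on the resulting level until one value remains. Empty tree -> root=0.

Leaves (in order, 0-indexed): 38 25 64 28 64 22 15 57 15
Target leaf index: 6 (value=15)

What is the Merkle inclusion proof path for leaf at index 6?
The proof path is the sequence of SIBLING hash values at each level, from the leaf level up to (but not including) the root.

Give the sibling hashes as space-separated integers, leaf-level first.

L0 (leaves): [38, 25, 64, 28, 64, 22, 15, 57, 15], target index=6
L1: h(38,25)=(38*31+25)%997=206 [pair 0] h(64,28)=(64*31+28)%997=18 [pair 1] h(64,22)=(64*31+22)%997=12 [pair 2] h(15,57)=(15*31+57)%997=522 [pair 3] h(15,15)=(15*31+15)%997=480 [pair 4] -> [206, 18, 12, 522, 480]
  Sibling for proof at L0: 57
L2: h(206,18)=(206*31+18)%997=422 [pair 0] h(12,522)=(12*31+522)%997=894 [pair 1] h(480,480)=(480*31+480)%997=405 [pair 2] -> [422, 894, 405]
  Sibling for proof at L1: 12
L3: h(422,894)=(422*31+894)%997=18 [pair 0] h(405,405)=(405*31+405)%997=996 [pair 1] -> [18, 996]
  Sibling for proof at L2: 422
L4: h(18,996)=(18*31+996)%997=557 [pair 0] -> [557]
  Sibling for proof at L3: 996
Root: 557
Proof path (sibling hashes from leaf to root): [57, 12, 422, 996]

Answer: 57 12 422 996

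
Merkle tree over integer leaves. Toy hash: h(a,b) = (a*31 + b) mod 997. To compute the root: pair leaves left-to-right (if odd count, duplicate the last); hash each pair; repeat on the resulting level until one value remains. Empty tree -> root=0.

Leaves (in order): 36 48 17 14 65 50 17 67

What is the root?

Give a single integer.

L0: [36, 48, 17, 14, 65, 50, 17, 67]
L1: h(36,48)=(36*31+48)%997=167 h(17,14)=(17*31+14)%997=541 h(65,50)=(65*31+50)%997=71 h(17,67)=(17*31+67)%997=594 -> [167, 541, 71, 594]
L2: h(167,541)=(167*31+541)%997=733 h(71,594)=(71*31+594)%997=801 -> [733, 801]
L3: h(733,801)=(733*31+801)%997=593 -> [593]

Answer: 593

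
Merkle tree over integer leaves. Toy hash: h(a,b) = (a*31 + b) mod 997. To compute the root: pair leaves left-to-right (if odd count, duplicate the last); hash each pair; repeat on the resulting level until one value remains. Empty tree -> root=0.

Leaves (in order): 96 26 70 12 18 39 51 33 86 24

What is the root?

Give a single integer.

L0: [96, 26, 70, 12, 18, 39, 51, 33, 86, 24]
L1: h(96,26)=(96*31+26)%997=11 h(70,12)=(70*31+12)%997=188 h(18,39)=(18*31+39)%997=597 h(51,33)=(51*31+33)%997=617 h(86,24)=(86*31+24)%997=696 -> [11, 188, 597, 617, 696]
L2: h(11,188)=(11*31+188)%997=529 h(597,617)=(597*31+617)%997=181 h(696,696)=(696*31+696)%997=338 -> [529, 181, 338]
L3: h(529,181)=(529*31+181)%997=628 h(338,338)=(338*31+338)%997=846 -> [628, 846]
L4: h(628,846)=(628*31+846)%997=374 -> [374]

Answer: 374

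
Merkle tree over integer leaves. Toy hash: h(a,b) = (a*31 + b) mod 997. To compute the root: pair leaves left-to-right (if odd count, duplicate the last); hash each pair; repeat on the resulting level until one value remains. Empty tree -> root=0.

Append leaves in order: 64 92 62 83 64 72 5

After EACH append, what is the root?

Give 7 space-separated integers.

After append 64 (leaves=[64]):
  L0: [64]
  root=64
After append 92 (leaves=[64, 92]):
  L0: [64, 92]
  L1: h(64,92)=(64*31+92)%997=82 -> [82]
  root=82
After append 62 (leaves=[64, 92, 62]):
  L0: [64, 92, 62]
  L1: h(64,92)=(64*31+92)%997=82 h(62,62)=(62*31+62)%997=987 -> [82, 987]
  L2: h(82,987)=(82*31+987)%997=538 -> [538]
  root=538
After append 83 (leaves=[64, 92, 62, 83]):
  L0: [64, 92, 62, 83]
  L1: h(64,92)=(64*31+92)%997=82 h(62,83)=(62*31+83)%997=11 -> [82, 11]
  L2: h(82,11)=(82*31+11)%997=559 -> [559]
  root=559
After append 64 (leaves=[64, 92, 62, 83, 64]):
  L0: [64, 92, 62, 83, 64]
  L1: h(64,92)=(64*31+92)%997=82 h(62,83)=(62*31+83)%997=11 h(64,64)=(64*31+64)%997=54 -> [82, 11, 54]
  L2: h(82,11)=(82*31+11)%997=559 h(54,54)=(54*31+54)%997=731 -> [559, 731]
  L3: h(559,731)=(559*31+731)%997=114 -> [114]
  root=114
After append 72 (leaves=[64, 92, 62, 83, 64, 72]):
  L0: [64, 92, 62, 83, 64, 72]
  L1: h(64,92)=(64*31+92)%997=82 h(62,83)=(62*31+83)%997=11 h(64,72)=(64*31+72)%997=62 -> [82, 11, 62]
  L2: h(82,11)=(82*31+11)%997=559 h(62,62)=(62*31+62)%997=987 -> [559, 987]
  L3: h(559,987)=(559*31+987)%997=370 -> [370]
  root=370
After append 5 (leaves=[64, 92, 62, 83, 64, 72, 5]):
  L0: [64, 92, 62, 83, 64, 72, 5]
  L1: h(64,92)=(64*31+92)%997=82 h(62,83)=(62*31+83)%997=11 h(64,72)=(64*31+72)%997=62 h(5,5)=(5*31+5)%997=160 -> [82, 11, 62, 160]
  L2: h(82,11)=(82*31+11)%997=559 h(62,160)=(62*31+160)%997=88 -> [559, 88]
  L3: h(559,88)=(559*31+88)%997=468 -> [468]
  root=468

Answer: 64 82 538 559 114 370 468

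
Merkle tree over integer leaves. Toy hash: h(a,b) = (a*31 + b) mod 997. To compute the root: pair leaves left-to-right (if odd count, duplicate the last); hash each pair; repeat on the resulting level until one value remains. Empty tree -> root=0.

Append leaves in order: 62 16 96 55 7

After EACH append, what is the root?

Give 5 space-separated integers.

After append 62 (leaves=[62]):
  L0: [62]
  root=62
After append 16 (leaves=[62, 16]):
  L0: [62, 16]
  L1: h(62,16)=(62*31+16)%997=941 -> [941]
  root=941
After append 96 (leaves=[62, 16, 96]):
  L0: [62, 16, 96]
  L1: h(62,16)=(62*31+16)%997=941 h(96,96)=(96*31+96)%997=81 -> [941, 81]
  L2: h(941,81)=(941*31+81)%997=339 -> [339]
  root=339
After append 55 (leaves=[62, 16, 96, 55]):
  L0: [62, 16, 96, 55]
  L1: h(62,16)=(62*31+16)%997=941 h(96,55)=(96*31+55)%997=40 -> [941, 40]
  L2: h(941,40)=(941*31+40)%997=298 -> [298]
  root=298
After append 7 (leaves=[62, 16, 96, 55, 7]):
  L0: [62, 16, 96, 55, 7]
  L1: h(62,16)=(62*31+16)%997=941 h(96,55)=(96*31+55)%997=40 h(7,7)=(7*31+7)%997=224 -> [941, 40, 224]
  L2: h(941,40)=(941*31+40)%997=298 h(224,224)=(224*31+224)%997=189 -> [298, 189]
  L3: h(298,189)=(298*31+189)%997=454 -> [454]
  root=454

Answer: 62 941 339 298 454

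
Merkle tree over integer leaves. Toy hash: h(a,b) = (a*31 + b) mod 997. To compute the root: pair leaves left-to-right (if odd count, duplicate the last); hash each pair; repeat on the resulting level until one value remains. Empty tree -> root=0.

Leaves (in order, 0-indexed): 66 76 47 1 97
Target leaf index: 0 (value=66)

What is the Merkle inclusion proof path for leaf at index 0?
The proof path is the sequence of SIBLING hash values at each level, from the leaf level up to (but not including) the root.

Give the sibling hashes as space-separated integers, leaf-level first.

Answer: 76 461 625

Derivation:
L0 (leaves): [66, 76, 47, 1, 97], target index=0
L1: h(66,76)=(66*31+76)%997=128 [pair 0] h(47,1)=(47*31+1)%997=461 [pair 1] h(97,97)=(97*31+97)%997=113 [pair 2] -> [128, 461, 113]
  Sibling for proof at L0: 76
L2: h(128,461)=(128*31+461)%997=441 [pair 0] h(113,113)=(113*31+113)%997=625 [pair 1] -> [441, 625]
  Sibling for proof at L1: 461
L3: h(441,625)=(441*31+625)%997=338 [pair 0] -> [338]
  Sibling for proof at L2: 625
Root: 338
Proof path (sibling hashes from leaf to root): [76, 461, 625]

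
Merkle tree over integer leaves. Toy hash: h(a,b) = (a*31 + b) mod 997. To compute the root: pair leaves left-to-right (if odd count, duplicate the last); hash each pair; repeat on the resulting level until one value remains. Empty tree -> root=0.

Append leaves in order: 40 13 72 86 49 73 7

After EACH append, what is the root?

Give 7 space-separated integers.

After append 40 (leaves=[40]):
  L0: [40]
  root=40
After append 13 (leaves=[40, 13]):
  L0: [40, 13]
  L1: h(40,13)=(40*31+13)%997=256 -> [256]
  root=256
After append 72 (leaves=[40, 13, 72]):
  L0: [40, 13, 72]
  L1: h(40,13)=(40*31+13)%997=256 h(72,72)=(72*31+72)%997=310 -> [256, 310]
  L2: h(256,310)=(256*31+310)%997=270 -> [270]
  root=270
After append 86 (leaves=[40, 13, 72, 86]):
  L0: [40, 13, 72, 86]
  L1: h(40,13)=(40*31+13)%997=256 h(72,86)=(72*31+86)%997=324 -> [256, 324]
  L2: h(256,324)=(256*31+324)%997=284 -> [284]
  root=284
After append 49 (leaves=[40, 13, 72, 86, 49]):
  L0: [40, 13, 72, 86, 49]
  L1: h(40,13)=(40*31+13)%997=256 h(72,86)=(72*31+86)%997=324 h(49,49)=(49*31+49)%997=571 -> [256, 324, 571]
  L2: h(256,324)=(256*31+324)%997=284 h(571,571)=(571*31+571)%997=326 -> [284, 326]
  L3: h(284,326)=(284*31+326)%997=157 -> [157]
  root=157
After append 73 (leaves=[40, 13, 72, 86, 49, 73]):
  L0: [40, 13, 72, 86, 49, 73]
  L1: h(40,13)=(40*31+13)%997=256 h(72,86)=(72*31+86)%997=324 h(49,73)=(49*31+73)%997=595 -> [256, 324, 595]
  L2: h(256,324)=(256*31+324)%997=284 h(595,595)=(595*31+595)%997=97 -> [284, 97]
  L3: h(284,97)=(284*31+97)%997=925 -> [925]
  root=925
After append 7 (leaves=[40, 13, 72, 86, 49, 73, 7]):
  L0: [40, 13, 72, 86, 49, 73, 7]
  L1: h(40,13)=(40*31+13)%997=256 h(72,86)=(72*31+86)%997=324 h(49,73)=(49*31+73)%997=595 h(7,7)=(7*31+7)%997=224 -> [256, 324, 595, 224]
  L2: h(256,324)=(256*31+324)%997=284 h(595,224)=(595*31+224)%997=723 -> [284, 723]
  L3: h(284,723)=(284*31+723)%997=554 -> [554]
  root=554

Answer: 40 256 270 284 157 925 554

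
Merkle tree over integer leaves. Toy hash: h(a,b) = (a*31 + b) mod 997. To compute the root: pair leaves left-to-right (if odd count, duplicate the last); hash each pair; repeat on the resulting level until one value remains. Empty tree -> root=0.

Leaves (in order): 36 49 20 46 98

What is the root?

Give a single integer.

L0: [36, 49, 20, 46, 98]
L1: h(36,49)=(36*31+49)%997=168 h(20,46)=(20*31+46)%997=666 h(98,98)=(98*31+98)%997=145 -> [168, 666, 145]
L2: h(168,666)=(168*31+666)%997=889 h(145,145)=(145*31+145)%997=652 -> [889, 652]
L3: h(889,652)=(889*31+652)%997=295 -> [295]

Answer: 295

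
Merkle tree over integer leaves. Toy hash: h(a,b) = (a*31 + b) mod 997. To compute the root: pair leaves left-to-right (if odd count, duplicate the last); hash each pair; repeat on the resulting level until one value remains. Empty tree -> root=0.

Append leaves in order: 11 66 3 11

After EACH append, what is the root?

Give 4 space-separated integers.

Answer: 11 407 749 757

Derivation:
After append 11 (leaves=[11]):
  L0: [11]
  root=11
After append 66 (leaves=[11, 66]):
  L0: [11, 66]
  L1: h(11,66)=(11*31+66)%997=407 -> [407]
  root=407
After append 3 (leaves=[11, 66, 3]):
  L0: [11, 66, 3]
  L1: h(11,66)=(11*31+66)%997=407 h(3,3)=(3*31+3)%997=96 -> [407, 96]
  L2: h(407,96)=(407*31+96)%997=749 -> [749]
  root=749
After append 11 (leaves=[11, 66, 3, 11]):
  L0: [11, 66, 3, 11]
  L1: h(11,66)=(11*31+66)%997=407 h(3,11)=(3*31+11)%997=104 -> [407, 104]
  L2: h(407,104)=(407*31+104)%997=757 -> [757]
  root=757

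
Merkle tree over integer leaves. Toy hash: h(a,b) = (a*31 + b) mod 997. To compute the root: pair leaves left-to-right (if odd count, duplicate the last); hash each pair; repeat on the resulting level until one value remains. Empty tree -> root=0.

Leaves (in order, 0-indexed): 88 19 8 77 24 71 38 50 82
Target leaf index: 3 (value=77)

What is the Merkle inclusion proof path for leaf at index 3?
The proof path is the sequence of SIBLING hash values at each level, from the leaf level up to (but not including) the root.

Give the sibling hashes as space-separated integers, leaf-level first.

L0 (leaves): [88, 19, 8, 77, 24, 71, 38, 50, 82], target index=3
L1: h(88,19)=(88*31+19)%997=753 [pair 0] h(8,77)=(8*31+77)%997=325 [pair 1] h(24,71)=(24*31+71)%997=815 [pair 2] h(38,50)=(38*31+50)%997=231 [pair 3] h(82,82)=(82*31+82)%997=630 [pair 4] -> [753, 325, 815, 231, 630]
  Sibling for proof at L0: 8
L2: h(753,325)=(753*31+325)%997=737 [pair 0] h(815,231)=(815*31+231)%997=571 [pair 1] h(630,630)=(630*31+630)%997=220 [pair 2] -> [737, 571, 220]
  Sibling for proof at L1: 753
L3: h(737,571)=(737*31+571)%997=487 [pair 0] h(220,220)=(220*31+220)%997=61 [pair 1] -> [487, 61]
  Sibling for proof at L2: 571
L4: h(487,61)=(487*31+61)%997=203 [pair 0] -> [203]
  Sibling for proof at L3: 61
Root: 203
Proof path (sibling hashes from leaf to root): [8, 753, 571, 61]

Answer: 8 753 571 61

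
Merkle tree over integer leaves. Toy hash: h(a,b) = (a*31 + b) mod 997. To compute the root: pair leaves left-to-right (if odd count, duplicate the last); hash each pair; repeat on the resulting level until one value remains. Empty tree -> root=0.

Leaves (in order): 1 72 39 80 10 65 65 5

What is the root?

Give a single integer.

Answer: 46

Derivation:
L0: [1, 72, 39, 80, 10, 65, 65, 5]
L1: h(1,72)=(1*31+72)%997=103 h(39,80)=(39*31+80)%997=292 h(10,65)=(10*31+65)%997=375 h(65,5)=(65*31+5)%997=26 -> [103, 292, 375, 26]
L2: h(103,292)=(103*31+292)%997=494 h(375,26)=(375*31+26)%997=684 -> [494, 684]
L3: h(494,684)=(494*31+684)%997=46 -> [46]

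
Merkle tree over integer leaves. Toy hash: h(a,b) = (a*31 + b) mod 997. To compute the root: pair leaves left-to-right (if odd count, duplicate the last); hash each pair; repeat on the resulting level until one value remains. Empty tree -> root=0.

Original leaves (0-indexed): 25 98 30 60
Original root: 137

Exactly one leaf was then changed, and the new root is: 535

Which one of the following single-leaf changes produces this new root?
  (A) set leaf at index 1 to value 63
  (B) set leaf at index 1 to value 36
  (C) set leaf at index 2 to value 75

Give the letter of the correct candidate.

Answer: C

Derivation:
Original leaves: [25, 98, 30, 60]
Target new root: 535
Try each candidate change and compute the resulting root:
Candidate A: set leaf[1] = 63 -> leaves = [25, 63, 30, 60]
  L0: [25, 63, 30, 60]
  L1: h(25,63)=(25*31+63)%997=838 h(30,60)=(30*31+60)%997=990 -> [838, 990]
  L2: h(838,990)=(838*31+990)%997=49 -> [49]
  root = 49 != target 535
Candidate B: set leaf[1] = 36 -> leaves = [25, 36, 30, 60]
  L0: [25, 36, 30, 60]
  L1: h(25,36)=(25*31+36)%997=811 h(30,60)=(30*31+60)%997=990 -> [811, 990]
  L2: h(811,990)=(811*31+990)%997=209 -> [209]
  root = 209 != target 535
Candidate C: set leaf[2] = 75 -> leaves = [25, 98, 75, 60]
  L0: [25, 98, 75, 60]
  L1: h(25,98)=(25*31+98)%997=873 h(75,60)=(75*31+60)%997=391 -> [873, 391]
  L2: h(873,391)=(873*31+391)%997=535 -> [535]
  root = 535 == target 535  ** MATCH **
Candidate C produces the target root.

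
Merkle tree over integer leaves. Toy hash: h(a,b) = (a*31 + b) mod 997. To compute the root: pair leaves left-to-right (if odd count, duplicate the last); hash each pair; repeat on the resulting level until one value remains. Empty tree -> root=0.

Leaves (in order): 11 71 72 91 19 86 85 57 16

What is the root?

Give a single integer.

Answer: 140

Derivation:
L0: [11, 71, 72, 91, 19, 86, 85, 57, 16]
L1: h(11,71)=(11*31+71)%997=412 h(72,91)=(72*31+91)%997=329 h(19,86)=(19*31+86)%997=675 h(85,57)=(85*31+57)%997=698 h(16,16)=(16*31+16)%997=512 -> [412, 329, 675, 698, 512]
L2: h(412,329)=(412*31+329)%997=140 h(675,698)=(675*31+698)%997=686 h(512,512)=(512*31+512)%997=432 -> [140, 686, 432]
L3: h(140,686)=(140*31+686)%997=41 h(432,432)=(432*31+432)%997=863 -> [41, 863]
L4: h(41,863)=(41*31+863)%997=140 -> [140]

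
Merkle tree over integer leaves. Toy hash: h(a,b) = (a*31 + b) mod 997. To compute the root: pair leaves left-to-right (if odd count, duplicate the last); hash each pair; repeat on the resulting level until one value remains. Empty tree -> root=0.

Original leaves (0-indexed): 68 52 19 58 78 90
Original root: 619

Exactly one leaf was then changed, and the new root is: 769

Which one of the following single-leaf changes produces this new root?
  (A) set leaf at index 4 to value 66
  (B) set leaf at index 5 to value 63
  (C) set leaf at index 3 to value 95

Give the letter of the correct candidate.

Answer: C

Derivation:
Original leaves: [68, 52, 19, 58, 78, 90]
Target new root: 769
Try each candidate change and compute the resulting root:
Candidate A: set leaf[4] = 66 -> leaves = [68, 52, 19, 58, 66, 90]
  L0: [68, 52, 19, 58, 66, 90]
  L1: h(68,52)=(68*31+52)%997=166 h(19,58)=(19*31+58)%997=647 h(66,90)=(66*31+90)%997=142 -> [166, 647, 142]
  L2: h(166,647)=(166*31+647)%997=808 h(142,142)=(142*31+142)%997=556 -> [808, 556]
  L3: h(808,556)=(808*31+556)%997=679 -> [679]
  root = 679 != target 769
Candidate B: set leaf[5] = 63 -> leaves = [68, 52, 19, 58, 78, 63]
  L0: [68, 52, 19, 58, 78, 63]
  L1: h(68,52)=(68*31+52)%997=166 h(19,58)=(19*31+58)%997=647 h(78,63)=(78*31+63)%997=487 -> [166, 647, 487]
  L2: h(166,647)=(166*31+647)%997=808 h(487,487)=(487*31+487)%997=629 -> [808, 629]
  L3: h(808,629)=(808*31+629)%997=752 -> [752]
  root = 752 != target 769
Candidate C: set leaf[3] = 95 -> leaves = [68, 52, 19, 95, 78, 90]
  L0: [68, 52, 19, 95, 78, 90]
  L1: h(68,52)=(68*31+52)%997=166 h(19,95)=(19*31+95)%997=684 h(78,90)=(78*31+90)%997=514 -> [166, 684, 514]
  L2: h(166,684)=(166*31+684)%997=845 h(514,514)=(514*31+514)%997=496 -> [845, 496]
  L3: h(845,496)=(845*31+496)%997=769 -> [769]
  root = 769 == target 769  ** MATCH **
Candidate C produces the target root.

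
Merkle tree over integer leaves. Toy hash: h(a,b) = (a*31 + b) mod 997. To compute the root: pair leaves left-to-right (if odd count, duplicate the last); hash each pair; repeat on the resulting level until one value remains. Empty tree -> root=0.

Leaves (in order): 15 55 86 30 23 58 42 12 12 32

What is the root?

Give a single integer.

L0: [15, 55, 86, 30, 23, 58, 42, 12, 12, 32]
L1: h(15,55)=(15*31+55)%997=520 h(86,30)=(86*31+30)%997=702 h(23,58)=(23*31+58)%997=771 h(42,12)=(42*31+12)%997=317 h(12,32)=(12*31+32)%997=404 -> [520, 702, 771, 317, 404]
L2: h(520,702)=(520*31+702)%997=870 h(771,317)=(771*31+317)%997=290 h(404,404)=(404*31+404)%997=964 -> [870, 290, 964]
L3: h(870,290)=(870*31+290)%997=341 h(964,964)=(964*31+964)%997=938 -> [341, 938]
L4: h(341,938)=(341*31+938)%997=542 -> [542]

Answer: 542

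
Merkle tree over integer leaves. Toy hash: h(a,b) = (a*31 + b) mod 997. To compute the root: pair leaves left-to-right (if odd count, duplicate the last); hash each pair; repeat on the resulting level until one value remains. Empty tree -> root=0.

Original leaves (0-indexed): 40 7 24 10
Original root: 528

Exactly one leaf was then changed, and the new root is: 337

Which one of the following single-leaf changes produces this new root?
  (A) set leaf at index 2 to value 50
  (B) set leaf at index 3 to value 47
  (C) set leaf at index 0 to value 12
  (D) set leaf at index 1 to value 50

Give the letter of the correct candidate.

Original leaves: [40, 7, 24, 10]
Target new root: 337
Try each candidate change and compute the resulting root:
Candidate A: set leaf[2] = 50 -> leaves = [40, 7, 50, 10]
  L0: [40, 7, 50, 10]
  L1: h(40,7)=(40*31+7)%997=250 h(50,10)=(50*31+10)%997=563 -> [250, 563]
  L2: h(250,563)=(250*31+563)%997=337 -> [337]
  root = 337 == target 337  ** MATCH **
Candidate B: set leaf[3] = 47 -> leaves = [40, 7, 24, 47]
  L0: [40, 7, 24, 47]
  L1: h(40,7)=(40*31+7)%997=250 h(24,47)=(24*31+47)%997=791 -> [250, 791]
  L2: h(250,791)=(250*31+791)%997=565 -> [565]
  root = 565 != target 337
Candidate C: set leaf[0] = 12 -> leaves = [12, 7, 24, 10]
  L0: [12, 7, 24, 10]
  L1: h(12,7)=(12*31+7)%997=379 h(24,10)=(24*31+10)%997=754 -> [379, 754]
  L2: h(379,754)=(379*31+754)%997=539 -> [539]
  root = 539 != target 337
Candidate D: set leaf[1] = 50 -> leaves = [40, 50, 24, 10]
  L0: [40, 50, 24, 10]
  L1: h(40,50)=(40*31+50)%997=293 h(24,10)=(24*31+10)%997=754 -> [293, 754]
  L2: h(293,754)=(293*31+754)%997=864 -> [864]
  root = 864 != target 337
Candidate A produces the target root.

Answer: A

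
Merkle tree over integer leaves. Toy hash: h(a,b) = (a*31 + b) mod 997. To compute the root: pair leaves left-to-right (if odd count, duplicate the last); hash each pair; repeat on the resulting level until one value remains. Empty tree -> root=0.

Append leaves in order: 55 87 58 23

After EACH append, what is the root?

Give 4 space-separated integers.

After append 55 (leaves=[55]):
  L0: [55]
  root=55
After append 87 (leaves=[55, 87]):
  L0: [55, 87]
  L1: h(55,87)=(55*31+87)%997=795 -> [795]
  root=795
After append 58 (leaves=[55, 87, 58]):
  L0: [55, 87, 58]
  L1: h(55,87)=(55*31+87)%997=795 h(58,58)=(58*31+58)%997=859 -> [795, 859]
  L2: h(795,859)=(795*31+859)%997=579 -> [579]
  root=579
After append 23 (leaves=[55, 87, 58, 23]):
  L0: [55, 87, 58, 23]
  L1: h(55,87)=(55*31+87)%997=795 h(58,23)=(58*31+23)%997=824 -> [795, 824]
  L2: h(795,824)=(795*31+824)%997=544 -> [544]
  root=544

Answer: 55 795 579 544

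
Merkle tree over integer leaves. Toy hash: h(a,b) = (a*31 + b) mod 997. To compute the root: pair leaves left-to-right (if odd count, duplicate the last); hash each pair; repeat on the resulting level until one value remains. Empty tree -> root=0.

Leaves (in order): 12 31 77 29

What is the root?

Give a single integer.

Answer: 951

Derivation:
L0: [12, 31, 77, 29]
L1: h(12,31)=(12*31+31)%997=403 h(77,29)=(77*31+29)%997=422 -> [403, 422]
L2: h(403,422)=(403*31+422)%997=951 -> [951]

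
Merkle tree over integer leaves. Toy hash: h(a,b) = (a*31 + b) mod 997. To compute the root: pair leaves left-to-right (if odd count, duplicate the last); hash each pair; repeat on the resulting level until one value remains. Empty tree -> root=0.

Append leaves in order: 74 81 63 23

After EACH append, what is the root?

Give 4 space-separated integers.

Answer: 74 381 866 826

Derivation:
After append 74 (leaves=[74]):
  L0: [74]
  root=74
After append 81 (leaves=[74, 81]):
  L0: [74, 81]
  L1: h(74,81)=(74*31+81)%997=381 -> [381]
  root=381
After append 63 (leaves=[74, 81, 63]):
  L0: [74, 81, 63]
  L1: h(74,81)=(74*31+81)%997=381 h(63,63)=(63*31+63)%997=22 -> [381, 22]
  L2: h(381,22)=(381*31+22)%997=866 -> [866]
  root=866
After append 23 (leaves=[74, 81, 63, 23]):
  L0: [74, 81, 63, 23]
  L1: h(74,81)=(74*31+81)%997=381 h(63,23)=(63*31+23)%997=979 -> [381, 979]
  L2: h(381,979)=(381*31+979)%997=826 -> [826]
  root=826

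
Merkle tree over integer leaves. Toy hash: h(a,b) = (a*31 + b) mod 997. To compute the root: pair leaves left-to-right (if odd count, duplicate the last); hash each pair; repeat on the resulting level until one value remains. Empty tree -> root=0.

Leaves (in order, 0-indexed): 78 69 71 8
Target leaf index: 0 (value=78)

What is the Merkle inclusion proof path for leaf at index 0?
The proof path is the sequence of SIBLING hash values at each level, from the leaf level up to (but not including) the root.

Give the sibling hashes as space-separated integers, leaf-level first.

Answer: 69 215

Derivation:
L0 (leaves): [78, 69, 71, 8], target index=0
L1: h(78,69)=(78*31+69)%997=493 [pair 0] h(71,8)=(71*31+8)%997=215 [pair 1] -> [493, 215]
  Sibling for proof at L0: 69
L2: h(493,215)=(493*31+215)%997=543 [pair 0] -> [543]
  Sibling for proof at L1: 215
Root: 543
Proof path (sibling hashes from leaf to root): [69, 215]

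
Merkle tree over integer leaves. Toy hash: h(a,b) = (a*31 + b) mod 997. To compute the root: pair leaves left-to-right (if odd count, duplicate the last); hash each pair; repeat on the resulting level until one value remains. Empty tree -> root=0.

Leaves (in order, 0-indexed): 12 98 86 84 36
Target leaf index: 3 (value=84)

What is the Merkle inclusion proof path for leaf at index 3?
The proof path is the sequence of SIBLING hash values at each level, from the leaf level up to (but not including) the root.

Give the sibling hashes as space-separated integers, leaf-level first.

Answer: 86 470 972

Derivation:
L0 (leaves): [12, 98, 86, 84, 36], target index=3
L1: h(12,98)=(12*31+98)%997=470 [pair 0] h(86,84)=(86*31+84)%997=756 [pair 1] h(36,36)=(36*31+36)%997=155 [pair 2] -> [470, 756, 155]
  Sibling for proof at L0: 86
L2: h(470,756)=(470*31+756)%997=371 [pair 0] h(155,155)=(155*31+155)%997=972 [pair 1] -> [371, 972]
  Sibling for proof at L1: 470
L3: h(371,972)=(371*31+972)%997=509 [pair 0] -> [509]
  Sibling for proof at L2: 972
Root: 509
Proof path (sibling hashes from leaf to root): [86, 470, 972]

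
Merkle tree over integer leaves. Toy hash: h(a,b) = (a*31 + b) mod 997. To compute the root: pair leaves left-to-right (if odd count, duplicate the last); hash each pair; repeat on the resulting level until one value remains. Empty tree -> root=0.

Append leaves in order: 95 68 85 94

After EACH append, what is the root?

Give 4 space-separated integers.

After append 95 (leaves=[95]):
  L0: [95]
  root=95
After append 68 (leaves=[95, 68]):
  L0: [95, 68]
  L1: h(95,68)=(95*31+68)%997=22 -> [22]
  root=22
After append 85 (leaves=[95, 68, 85]):
  L0: [95, 68, 85]
  L1: h(95,68)=(95*31+68)%997=22 h(85,85)=(85*31+85)%997=726 -> [22, 726]
  L2: h(22,726)=(22*31+726)%997=411 -> [411]
  root=411
After append 94 (leaves=[95, 68, 85, 94]):
  L0: [95, 68, 85, 94]
  L1: h(95,68)=(95*31+68)%997=22 h(85,94)=(85*31+94)%997=735 -> [22, 735]
  L2: h(22,735)=(22*31+735)%997=420 -> [420]
  root=420

Answer: 95 22 411 420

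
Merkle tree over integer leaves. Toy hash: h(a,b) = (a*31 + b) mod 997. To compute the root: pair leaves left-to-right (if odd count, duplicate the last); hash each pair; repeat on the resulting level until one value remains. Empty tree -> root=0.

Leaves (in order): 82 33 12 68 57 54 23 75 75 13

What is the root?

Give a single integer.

Answer: 827

Derivation:
L0: [82, 33, 12, 68, 57, 54, 23, 75, 75, 13]
L1: h(82,33)=(82*31+33)%997=581 h(12,68)=(12*31+68)%997=440 h(57,54)=(57*31+54)%997=824 h(23,75)=(23*31+75)%997=788 h(75,13)=(75*31+13)%997=344 -> [581, 440, 824, 788, 344]
L2: h(581,440)=(581*31+440)%997=505 h(824,788)=(824*31+788)%997=410 h(344,344)=(344*31+344)%997=41 -> [505, 410, 41]
L3: h(505,410)=(505*31+410)%997=113 h(41,41)=(41*31+41)%997=315 -> [113, 315]
L4: h(113,315)=(113*31+315)%997=827 -> [827]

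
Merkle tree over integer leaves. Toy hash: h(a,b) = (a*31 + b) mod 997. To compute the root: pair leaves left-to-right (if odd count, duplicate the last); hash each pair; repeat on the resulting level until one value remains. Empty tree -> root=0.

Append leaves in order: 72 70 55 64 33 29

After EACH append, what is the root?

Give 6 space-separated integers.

After append 72 (leaves=[72]):
  L0: [72]
  root=72
After append 70 (leaves=[72, 70]):
  L0: [72, 70]
  L1: h(72,70)=(72*31+70)%997=308 -> [308]
  root=308
After append 55 (leaves=[72, 70, 55]):
  L0: [72, 70, 55]
  L1: h(72,70)=(72*31+70)%997=308 h(55,55)=(55*31+55)%997=763 -> [308, 763]
  L2: h(308,763)=(308*31+763)%997=341 -> [341]
  root=341
After append 64 (leaves=[72, 70, 55, 64]):
  L0: [72, 70, 55, 64]
  L1: h(72,70)=(72*31+70)%997=308 h(55,64)=(55*31+64)%997=772 -> [308, 772]
  L2: h(308,772)=(308*31+772)%997=350 -> [350]
  root=350
After append 33 (leaves=[72, 70, 55, 64, 33]):
  L0: [72, 70, 55, 64, 33]
  L1: h(72,70)=(72*31+70)%997=308 h(55,64)=(55*31+64)%997=772 h(33,33)=(33*31+33)%997=59 -> [308, 772, 59]
  L2: h(308,772)=(308*31+772)%997=350 h(59,59)=(59*31+59)%997=891 -> [350, 891]
  L3: h(350,891)=(350*31+891)%997=774 -> [774]
  root=774
After append 29 (leaves=[72, 70, 55, 64, 33, 29]):
  L0: [72, 70, 55, 64, 33, 29]
  L1: h(72,70)=(72*31+70)%997=308 h(55,64)=(55*31+64)%997=772 h(33,29)=(33*31+29)%997=55 -> [308, 772, 55]
  L2: h(308,772)=(308*31+772)%997=350 h(55,55)=(55*31+55)%997=763 -> [350, 763]
  L3: h(350,763)=(350*31+763)%997=646 -> [646]
  root=646

Answer: 72 308 341 350 774 646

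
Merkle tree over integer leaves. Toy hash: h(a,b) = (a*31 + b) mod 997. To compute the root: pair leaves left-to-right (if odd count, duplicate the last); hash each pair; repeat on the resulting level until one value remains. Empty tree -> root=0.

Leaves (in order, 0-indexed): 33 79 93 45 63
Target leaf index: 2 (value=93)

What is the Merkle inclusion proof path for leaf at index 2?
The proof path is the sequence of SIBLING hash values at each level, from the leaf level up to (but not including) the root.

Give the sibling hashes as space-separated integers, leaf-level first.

L0 (leaves): [33, 79, 93, 45, 63], target index=2
L1: h(33,79)=(33*31+79)%997=105 [pair 0] h(93,45)=(93*31+45)%997=934 [pair 1] h(63,63)=(63*31+63)%997=22 [pair 2] -> [105, 934, 22]
  Sibling for proof at L0: 45
L2: h(105,934)=(105*31+934)%997=201 [pair 0] h(22,22)=(22*31+22)%997=704 [pair 1] -> [201, 704]
  Sibling for proof at L1: 105
L3: h(201,704)=(201*31+704)%997=953 [pair 0] -> [953]
  Sibling for proof at L2: 704
Root: 953
Proof path (sibling hashes from leaf to root): [45, 105, 704]

Answer: 45 105 704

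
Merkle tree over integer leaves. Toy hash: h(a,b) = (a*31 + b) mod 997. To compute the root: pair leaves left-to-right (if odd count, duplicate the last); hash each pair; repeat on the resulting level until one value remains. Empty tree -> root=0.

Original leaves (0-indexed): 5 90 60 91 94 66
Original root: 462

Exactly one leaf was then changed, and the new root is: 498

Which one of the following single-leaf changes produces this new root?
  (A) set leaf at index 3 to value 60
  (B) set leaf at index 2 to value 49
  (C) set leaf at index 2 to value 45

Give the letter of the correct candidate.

Original leaves: [5, 90, 60, 91, 94, 66]
Target new root: 498
Try each candidate change and compute the resulting root:
Candidate A: set leaf[3] = 60 -> leaves = [5, 90, 60, 60, 94, 66]
  L0: [5, 90, 60, 60, 94, 66]
  L1: h(5,90)=(5*31+90)%997=245 h(60,60)=(60*31+60)%997=923 h(94,66)=(94*31+66)%997=986 -> [245, 923, 986]
  L2: h(245,923)=(245*31+923)%997=542 h(986,986)=(986*31+986)%997=645 -> [542, 645]
  L3: h(542,645)=(542*31+645)%997=498 -> [498]
  root = 498 == target 498  ** MATCH **
Candidate B: set leaf[2] = 49 -> leaves = [5, 90, 49, 91, 94, 66]
  L0: [5, 90, 49, 91, 94, 66]
  L1: h(5,90)=(5*31+90)%997=245 h(49,91)=(49*31+91)%997=613 h(94,66)=(94*31+66)%997=986 -> [245, 613, 986]
  L2: h(245,613)=(245*31+613)%997=232 h(986,986)=(986*31+986)%997=645 -> [232, 645]
  L3: h(232,645)=(232*31+645)%997=858 -> [858]
  root = 858 != target 498
Candidate C: set leaf[2] = 45 -> leaves = [5, 90, 45, 91, 94, 66]
  L0: [5, 90, 45, 91, 94, 66]
  L1: h(5,90)=(5*31+90)%997=245 h(45,91)=(45*31+91)%997=489 h(94,66)=(94*31+66)%997=986 -> [245, 489, 986]
  L2: h(245,489)=(245*31+489)%997=108 h(986,986)=(986*31+986)%997=645 -> [108, 645]
  L3: h(108,645)=(108*31+645)%997=5 -> [5]
  root = 5 != target 498
Candidate A produces the target root.

Answer: A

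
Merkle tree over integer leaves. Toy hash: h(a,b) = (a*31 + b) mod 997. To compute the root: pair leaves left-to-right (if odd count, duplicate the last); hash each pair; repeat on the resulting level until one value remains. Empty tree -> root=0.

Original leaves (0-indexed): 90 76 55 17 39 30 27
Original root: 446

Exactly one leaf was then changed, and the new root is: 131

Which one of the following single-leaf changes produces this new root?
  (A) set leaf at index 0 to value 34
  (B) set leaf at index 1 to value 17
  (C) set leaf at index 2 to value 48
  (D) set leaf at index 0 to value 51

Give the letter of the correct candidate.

Original leaves: [90, 76, 55, 17, 39, 30, 27]
Target new root: 131
Try each candidate change and compute the resulting root:
Candidate A: set leaf[0] = 34 -> leaves = [34, 76, 55, 17, 39, 30, 27]
  L0: [34, 76, 55, 17, 39, 30, 27]
  L1: h(34,76)=(34*31+76)%997=133 h(55,17)=(55*31+17)%997=725 h(39,30)=(39*31+30)%997=242 h(27,27)=(27*31+27)%997=864 -> [133, 725, 242, 864]
  L2: h(133,725)=(133*31+725)%997=860 h(242,864)=(242*31+864)%997=390 -> [860, 390]
  L3: h(860,390)=(860*31+390)%997=131 -> [131]
  root = 131 == target 131  ** MATCH **
Candidate B: set leaf[1] = 17 -> leaves = [90, 17, 55, 17, 39, 30, 27]
  L0: [90, 17, 55, 17, 39, 30, 27]
  L1: h(90,17)=(90*31+17)%997=813 h(55,17)=(55*31+17)%997=725 h(39,30)=(39*31+30)%997=242 h(27,27)=(27*31+27)%997=864 -> [813, 725, 242, 864]
  L2: h(813,725)=(813*31+725)%997=6 h(242,864)=(242*31+864)%997=390 -> [6, 390]
  L3: h(6,390)=(6*31+390)%997=576 -> [576]
  root = 576 != target 131
Candidate C: set leaf[2] = 48 -> leaves = [90, 76, 48, 17, 39, 30, 27]
  L0: [90, 76, 48, 17, 39, 30, 27]
  L1: h(90,76)=(90*31+76)%997=872 h(48,17)=(48*31+17)%997=508 h(39,30)=(39*31+30)%997=242 h(27,27)=(27*31+27)%997=864 -> [872, 508, 242, 864]
  L2: h(872,508)=(872*31+508)%997=621 h(242,864)=(242*31+864)%997=390 -> [621, 390]
  L3: h(621,390)=(621*31+390)%997=698 -> [698]
  root = 698 != target 131
Candidate D: set leaf[0] = 51 -> leaves = [51, 76, 55, 17, 39, 30, 27]
  L0: [51, 76, 55, 17, 39, 30, 27]
  L1: h(51,76)=(51*31+76)%997=660 h(55,17)=(55*31+17)%997=725 h(39,30)=(39*31+30)%997=242 h(27,27)=(27*31+27)%997=864 -> [660, 725, 242, 864]
  L2: h(660,725)=(660*31+725)%997=248 h(242,864)=(242*31+864)%997=390 -> [248, 390]
  L3: h(248,390)=(248*31+390)%997=102 -> [102]
  root = 102 != target 131
Candidate A produces the target root.

Answer: A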